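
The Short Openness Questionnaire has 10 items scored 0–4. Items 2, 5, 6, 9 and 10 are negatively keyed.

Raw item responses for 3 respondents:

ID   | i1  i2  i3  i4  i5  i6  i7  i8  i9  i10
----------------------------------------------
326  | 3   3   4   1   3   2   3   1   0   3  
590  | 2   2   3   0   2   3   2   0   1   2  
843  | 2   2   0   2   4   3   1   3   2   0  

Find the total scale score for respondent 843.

Respondent 843 raw: 2, 2, 0, 2, 4, 3, 1, 3, 2, 0.
Reverse-coded (reverse-coded value = 4 − response):
  item 1: 2
  item 2: 4 − 2 = 2
  item 3: 0
  item 4: 2
  item 5: 4 − 4 = 0
  item 6: 4 − 3 = 1
  item 7: 1
  item 8: 3
  item 9: 4 − 2 = 2
  item 10: 4 − 0 = 4
Sum = 2 + 2 + 0 + 2 + 0 + 1 + 1 + 3 + 2 + 4 = 17

17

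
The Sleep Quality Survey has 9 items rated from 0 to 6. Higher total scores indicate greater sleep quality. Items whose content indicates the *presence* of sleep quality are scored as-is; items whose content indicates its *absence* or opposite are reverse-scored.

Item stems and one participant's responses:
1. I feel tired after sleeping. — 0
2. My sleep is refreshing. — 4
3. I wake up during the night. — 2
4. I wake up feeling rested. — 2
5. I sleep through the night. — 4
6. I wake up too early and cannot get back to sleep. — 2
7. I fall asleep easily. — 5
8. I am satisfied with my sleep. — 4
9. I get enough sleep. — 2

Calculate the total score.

35

Items 1, 3, 6 describe the absence/opposite of sleep quality → reverse-score.
reverse-coded value = 6 − response.
  item 1: 6 − 0 = 6
  item 2: 4
  item 3: 6 − 2 = 4
  item 4: 2
  item 5: 4
  item 6: 6 − 2 = 4
  item 7: 5
  item 8: 4
  item 9: 2
Total = 6 + 4 + 4 + 2 + 4 + 4 + 5 + 4 + 2 = 35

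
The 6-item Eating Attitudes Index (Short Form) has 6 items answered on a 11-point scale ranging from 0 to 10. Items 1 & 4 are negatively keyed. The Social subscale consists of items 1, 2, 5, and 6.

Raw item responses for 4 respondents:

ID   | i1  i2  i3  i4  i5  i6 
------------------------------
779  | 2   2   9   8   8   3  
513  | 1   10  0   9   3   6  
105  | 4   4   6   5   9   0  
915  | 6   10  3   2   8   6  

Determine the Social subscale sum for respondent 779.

Respondent 779 raw: 2, 2, 9, 8, 8, 3.
Social items: 1, 2, 5, 6.
Reverse-coded (on a 0–10 scale, reversed = 10 − raw):
  item 1: 10 − 2 = 8
  item 2: 2
  item 5: 8
  item 6: 3
Sum = 8 + 2 + 8 + 3 = 21

21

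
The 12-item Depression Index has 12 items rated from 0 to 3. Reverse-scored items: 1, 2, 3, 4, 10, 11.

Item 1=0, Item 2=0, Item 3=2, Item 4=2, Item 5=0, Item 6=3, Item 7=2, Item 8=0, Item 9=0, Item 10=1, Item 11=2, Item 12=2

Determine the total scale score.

18

Raw sum = 14. Reverse-scored items: 1, 2, 3, 4, 10, 11; their raw sum = 7.
Each reversal replaces raw with 3 − raw, changing the total by 3 − 2·raw per item.
Total = 14 + 6·3 − 2·7 = 14 + 18 − 14 = 18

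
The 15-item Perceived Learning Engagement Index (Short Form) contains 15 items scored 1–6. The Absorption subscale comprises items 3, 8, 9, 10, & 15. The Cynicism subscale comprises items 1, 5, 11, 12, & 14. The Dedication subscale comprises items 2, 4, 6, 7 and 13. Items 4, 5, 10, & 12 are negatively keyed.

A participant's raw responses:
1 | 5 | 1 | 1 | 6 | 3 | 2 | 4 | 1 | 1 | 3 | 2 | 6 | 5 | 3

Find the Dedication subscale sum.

22

Dedication items: 2, 4, 6, 7, 13.
Of these, item 4 is negatively keyed; on a 1–6 scale, reversed = 7 − raw.
  item 2: 5
  item 4: 7 − 1 = 6
  item 6: 3
  item 7: 2
  item 13: 6
Sum = 5 + 6 + 3 + 2 + 6 = 22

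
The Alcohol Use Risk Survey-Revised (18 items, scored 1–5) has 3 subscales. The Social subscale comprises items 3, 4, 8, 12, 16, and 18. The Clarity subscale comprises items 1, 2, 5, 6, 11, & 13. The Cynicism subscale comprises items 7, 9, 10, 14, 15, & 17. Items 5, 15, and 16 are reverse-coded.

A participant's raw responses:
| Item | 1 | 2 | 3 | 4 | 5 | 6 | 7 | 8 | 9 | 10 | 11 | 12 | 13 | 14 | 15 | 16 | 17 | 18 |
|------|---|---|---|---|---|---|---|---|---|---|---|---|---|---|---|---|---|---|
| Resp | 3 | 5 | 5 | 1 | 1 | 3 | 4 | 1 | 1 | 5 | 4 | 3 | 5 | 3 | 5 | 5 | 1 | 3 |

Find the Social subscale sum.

14

Social items: 3, 4, 8, 12, 16, 18.
Of these, item 16 is reverse-coded; reversed = (1+5) − raw = 6 − raw.
  item 3: 5
  item 4: 1
  item 8: 1
  item 12: 3
  item 16: 6 − 5 = 1
  item 18: 3
Sum = 5 + 1 + 1 + 3 + 1 + 3 = 14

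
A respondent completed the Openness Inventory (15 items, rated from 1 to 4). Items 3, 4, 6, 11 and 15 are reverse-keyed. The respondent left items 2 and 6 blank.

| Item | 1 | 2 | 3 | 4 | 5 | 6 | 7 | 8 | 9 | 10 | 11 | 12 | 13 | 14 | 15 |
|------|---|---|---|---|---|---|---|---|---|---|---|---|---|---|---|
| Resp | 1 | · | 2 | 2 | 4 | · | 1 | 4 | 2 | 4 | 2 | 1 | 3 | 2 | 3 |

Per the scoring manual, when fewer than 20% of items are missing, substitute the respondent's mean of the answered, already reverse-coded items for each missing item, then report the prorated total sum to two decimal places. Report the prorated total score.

Reverse-coded (on a 1–4 scale, reversed = 5 − raw):
  item 3: 5 − 2 = 3
  item 4: 5 − 2 = 3
  item 11: 5 − 2 = 3
  item 15: 5 − 3 = 2
Completed scored items (13 of 15): 1, 3, 3, 4, 1, 4, 2, 4, 3, 1, 3, 2, 2; sum = 33.
Person mean = 33 / 13 ≈ 2.5385
Prorated total = (33 / 13) × 15 = 38.08 (to 2 dp)

38.08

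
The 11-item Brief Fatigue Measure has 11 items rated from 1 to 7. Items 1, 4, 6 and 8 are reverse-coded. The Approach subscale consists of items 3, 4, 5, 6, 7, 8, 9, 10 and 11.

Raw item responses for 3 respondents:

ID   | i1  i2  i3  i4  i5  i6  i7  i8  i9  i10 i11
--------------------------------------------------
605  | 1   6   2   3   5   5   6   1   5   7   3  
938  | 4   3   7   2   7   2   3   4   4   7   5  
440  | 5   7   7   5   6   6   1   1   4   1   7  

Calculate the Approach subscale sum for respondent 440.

Respondent 440 raw: 5, 7, 7, 5, 6, 6, 1, 1, 4, 1, 7.
Approach items: 3, 4, 5, 6, 7, 8, 9, 10, 11.
Reverse-coded (reversed = (1+7) − raw = 8 − raw):
  item 3: 7
  item 4: 8 − 5 = 3
  item 5: 6
  item 6: 8 − 6 = 2
  item 7: 1
  item 8: 8 − 1 = 7
  item 9: 4
  item 10: 1
  item 11: 7
Sum = 7 + 3 + 6 + 2 + 1 + 7 + 4 + 1 + 7 = 38

38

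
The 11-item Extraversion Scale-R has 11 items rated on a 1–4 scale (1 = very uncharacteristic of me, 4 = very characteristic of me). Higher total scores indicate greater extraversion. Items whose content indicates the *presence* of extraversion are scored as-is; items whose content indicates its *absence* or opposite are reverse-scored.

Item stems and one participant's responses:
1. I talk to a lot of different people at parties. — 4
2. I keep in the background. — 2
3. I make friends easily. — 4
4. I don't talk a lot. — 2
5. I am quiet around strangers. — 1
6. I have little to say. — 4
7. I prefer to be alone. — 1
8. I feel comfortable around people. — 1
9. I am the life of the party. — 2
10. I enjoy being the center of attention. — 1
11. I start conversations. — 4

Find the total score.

Items 2, 4, 5, 6, 7 describe the absence/opposite of extraversion → reverse-score.
on a 1–4 scale, reversed = 5 − raw.
  item 1: 4
  item 2: 5 − 2 = 3
  item 3: 4
  item 4: 5 − 2 = 3
  item 5: 5 − 1 = 4
  item 6: 5 − 4 = 1
  item 7: 5 − 1 = 4
  item 8: 1
  item 9: 2
  item 10: 1
  item 11: 4
Total = 4 + 3 + 4 + 3 + 4 + 1 + 4 + 1 + 2 + 1 + 4 = 31

31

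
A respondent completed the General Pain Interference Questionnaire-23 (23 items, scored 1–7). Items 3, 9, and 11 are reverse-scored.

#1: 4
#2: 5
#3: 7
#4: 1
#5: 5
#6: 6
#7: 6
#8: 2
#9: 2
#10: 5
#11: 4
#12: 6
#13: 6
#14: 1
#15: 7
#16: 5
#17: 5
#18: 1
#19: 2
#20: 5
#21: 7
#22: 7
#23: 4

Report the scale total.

101

Raw sum = 103. Reverse-scored items: 3, 9, 11; their raw sum = 13.
Each reversal replaces raw with 8 − raw, changing the total by 8 − 2·raw per item.
Total = 103 + 3·8 − 2·13 = 103 + 24 − 26 = 101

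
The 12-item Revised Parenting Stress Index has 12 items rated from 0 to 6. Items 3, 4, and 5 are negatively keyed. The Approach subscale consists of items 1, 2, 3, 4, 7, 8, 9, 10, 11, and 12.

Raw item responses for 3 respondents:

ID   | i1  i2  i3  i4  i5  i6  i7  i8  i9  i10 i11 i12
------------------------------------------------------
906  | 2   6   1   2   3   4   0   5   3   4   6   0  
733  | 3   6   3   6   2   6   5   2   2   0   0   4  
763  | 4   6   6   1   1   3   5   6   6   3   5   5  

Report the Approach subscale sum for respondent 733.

Respondent 733 raw: 3, 6, 3, 6, 2, 6, 5, 2, 2, 0, 0, 4.
Approach items: 1, 2, 3, 4, 7, 8, 9, 10, 11, 12.
Reverse-coded (on a 0–6 scale, reversed = 6 − raw):
  item 1: 3
  item 2: 6
  item 3: 6 − 3 = 3
  item 4: 6 − 6 = 0
  item 7: 5
  item 8: 2
  item 9: 2
  item 10: 0
  item 11: 0
  item 12: 4
Sum = 3 + 6 + 3 + 0 + 5 + 2 + 2 + 0 + 0 + 4 = 25

25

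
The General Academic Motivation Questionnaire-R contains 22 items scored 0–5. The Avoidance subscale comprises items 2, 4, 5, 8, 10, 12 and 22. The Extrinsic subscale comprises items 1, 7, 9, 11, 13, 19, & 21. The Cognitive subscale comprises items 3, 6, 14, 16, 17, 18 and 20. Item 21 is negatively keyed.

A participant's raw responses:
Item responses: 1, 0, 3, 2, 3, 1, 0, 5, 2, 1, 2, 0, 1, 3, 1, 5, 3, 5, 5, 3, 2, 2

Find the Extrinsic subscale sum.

Extrinsic items: 1, 7, 9, 11, 13, 19, 21.
Of these, item 21 is negatively keyed; reverse-coded value = 5 − response.
  item 1: 1
  item 7: 0
  item 9: 2
  item 11: 2
  item 13: 1
  item 19: 5
  item 21: 5 − 2 = 3
Sum = 1 + 0 + 2 + 2 + 1 + 5 + 3 = 14

14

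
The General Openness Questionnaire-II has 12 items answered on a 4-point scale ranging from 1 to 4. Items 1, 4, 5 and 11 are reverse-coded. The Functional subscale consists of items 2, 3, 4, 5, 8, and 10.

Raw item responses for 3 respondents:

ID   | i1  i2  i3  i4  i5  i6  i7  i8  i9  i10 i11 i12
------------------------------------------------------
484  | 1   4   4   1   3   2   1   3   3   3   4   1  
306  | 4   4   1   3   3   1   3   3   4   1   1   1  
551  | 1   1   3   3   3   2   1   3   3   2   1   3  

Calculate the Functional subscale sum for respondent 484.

20

Respondent 484 raw: 1, 4, 4, 1, 3, 2, 1, 3, 3, 3, 4, 1.
Functional items: 2, 3, 4, 5, 8, 10.
Reverse-coded (reverse-coded value = 5 − response):
  item 2: 4
  item 3: 4
  item 4: 5 − 1 = 4
  item 5: 5 − 3 = 2
  item 8: 3
  item 10: 3
Sum = 4 + 4 + 4 + 2 + 3 + 3 = 20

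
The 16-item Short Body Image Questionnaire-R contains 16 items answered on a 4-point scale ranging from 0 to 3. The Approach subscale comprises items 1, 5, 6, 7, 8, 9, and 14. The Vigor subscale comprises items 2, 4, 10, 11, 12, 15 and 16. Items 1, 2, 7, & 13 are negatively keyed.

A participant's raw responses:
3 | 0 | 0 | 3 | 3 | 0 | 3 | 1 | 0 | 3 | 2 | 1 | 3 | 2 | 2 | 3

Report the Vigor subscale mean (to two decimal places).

2.43

Vigor items: 2, 4, 10, 11, 12, 15, 16.
Of these, item 2 is negatively keyed; reversed = (0+3) − raw = 3 − raw.
  item 2: 3 − 0 = 3
  item 4: 3
  item 10: 3
  item 11: 2
  item 12: 1
  item 15: 2
  item 16: 3
Sum = 3 + 3 + 3 + 2 + 1 + 2 + 3 = 17
Mean = 17 / 7 = 2.43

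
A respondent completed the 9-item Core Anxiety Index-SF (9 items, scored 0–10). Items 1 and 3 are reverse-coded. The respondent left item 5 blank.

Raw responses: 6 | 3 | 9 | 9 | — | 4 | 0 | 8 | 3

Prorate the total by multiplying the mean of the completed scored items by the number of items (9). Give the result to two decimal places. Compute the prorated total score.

Reverse-coded (reverse-coded value = 10 − response):
  item 1: 10 − 6 = 4
  item 3: 10 − 9 = 1
Completed scored items (8 of 9): 4, 3, 1, 9, 4, 0, 8, 3; sum = 32.
Person mean = 32 / 8 ≈ 4.0000
Prorated total = (32 / 8) × 9 = 36.00 (to 2 dp)

36.00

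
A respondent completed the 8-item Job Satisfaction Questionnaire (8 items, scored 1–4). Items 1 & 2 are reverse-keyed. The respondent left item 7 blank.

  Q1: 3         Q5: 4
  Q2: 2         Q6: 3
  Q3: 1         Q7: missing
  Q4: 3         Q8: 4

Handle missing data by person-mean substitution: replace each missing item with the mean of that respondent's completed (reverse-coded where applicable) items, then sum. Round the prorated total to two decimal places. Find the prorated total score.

Reverse-coded (reversed = (1+4) − raw = 5 − raw):
  item 1: 5 − 3 = 2
  item 2: 5 − 2 = 3
Completed scored items (7 of 8): 2, 3, 1, 3, 4, 3, 4; sum = 20.
Person mean = 20 / 7 ≈ 2.8571
Prorated total = (20 / 7) × 8 = 22.86 (to 2 dp)

22.86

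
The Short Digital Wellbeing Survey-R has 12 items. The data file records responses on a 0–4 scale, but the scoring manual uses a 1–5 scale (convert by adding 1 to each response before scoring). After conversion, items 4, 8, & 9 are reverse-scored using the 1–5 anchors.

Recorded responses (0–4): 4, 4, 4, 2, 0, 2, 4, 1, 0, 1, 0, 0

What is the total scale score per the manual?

Convert to 1–5: 5, 5, 5, 3, 1, 3, 5, 2, 1, 2, 1, 1
Reverse-coded (on a 1–5 scale, reversed = 6 − raw):
  item 4: 6 − 3 = 3
  item 8: 6 − 2 = 4
  item 9: 6 − 1 = 5
Scored: 5, 5, 5, 3, 1, 3, 5, 4, 5, 2, 1, 1
Total = 40

40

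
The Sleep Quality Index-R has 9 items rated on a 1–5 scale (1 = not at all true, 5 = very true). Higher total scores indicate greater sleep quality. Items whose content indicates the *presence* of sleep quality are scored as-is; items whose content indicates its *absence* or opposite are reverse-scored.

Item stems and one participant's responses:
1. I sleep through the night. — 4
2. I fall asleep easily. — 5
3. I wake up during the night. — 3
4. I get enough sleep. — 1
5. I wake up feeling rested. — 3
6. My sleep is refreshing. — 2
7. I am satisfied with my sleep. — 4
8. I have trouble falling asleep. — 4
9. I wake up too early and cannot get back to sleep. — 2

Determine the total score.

Items 3, 8, 9 describe the absence/opposite of sleep quality → reverse-score.
reverse-coded value = 6 − response.
  item 1: 4
  item 2: 5
  item 3: 6 − 3 = 3
  item 4: 1
  item 5: 3
  item 6: 2
  item 7: 4
  item 8: 6 − 4 = 2
  item 9: 6 − 2 = 4
Total = 4 + 5 + 3 + 1 + 3 + 2 + 4 + 2 + 4 = 28

28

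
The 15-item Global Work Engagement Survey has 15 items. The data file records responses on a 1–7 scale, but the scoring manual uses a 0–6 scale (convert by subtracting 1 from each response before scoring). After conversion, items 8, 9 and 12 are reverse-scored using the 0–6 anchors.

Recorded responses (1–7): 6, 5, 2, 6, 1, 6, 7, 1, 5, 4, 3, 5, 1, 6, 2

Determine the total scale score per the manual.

Convert to 0–6: 5, 4, 1, 5, 0, 5, 6, 0, 4, 3, 2, 4, 0, 5, 1
Reverse-coded (reverse-coded value = 6 − response):
  item 8: 6 − 0 = 6
  item 9: 6 − 4 = 2
  item 12: 6 − 4 = 2
Scored: 5, 4, 1, 5, 0, 5, 6, 6, 2, 3, 2, 2, 0, 5, 1
Total = 47

47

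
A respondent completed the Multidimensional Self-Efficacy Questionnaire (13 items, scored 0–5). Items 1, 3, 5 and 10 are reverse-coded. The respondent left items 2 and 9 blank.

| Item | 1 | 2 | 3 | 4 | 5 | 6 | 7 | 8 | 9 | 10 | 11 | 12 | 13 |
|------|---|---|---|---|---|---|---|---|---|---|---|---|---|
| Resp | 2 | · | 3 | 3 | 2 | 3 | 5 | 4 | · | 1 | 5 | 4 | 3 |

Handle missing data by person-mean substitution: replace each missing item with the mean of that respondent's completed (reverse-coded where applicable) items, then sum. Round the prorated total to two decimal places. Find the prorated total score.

Reverse-coded (reversed = (0+5) − raw = 5 − raw):
  item 1: 5 − 2 = 3
  item 3: 5 − 3 = 2
  item 5: 5 − 2 = 3
  item 10: 5 − 1 = 4
Completed scored items (11 of 13): 3, 2, 3, 3, 3, 5, 4, 4, 5, 4, 3; sum = 39.
Person mean = 39 / 11 ≈ 3.5455
Prorated total = (39 / 11) × 13 = 46.09 (to 2 dp)

46.09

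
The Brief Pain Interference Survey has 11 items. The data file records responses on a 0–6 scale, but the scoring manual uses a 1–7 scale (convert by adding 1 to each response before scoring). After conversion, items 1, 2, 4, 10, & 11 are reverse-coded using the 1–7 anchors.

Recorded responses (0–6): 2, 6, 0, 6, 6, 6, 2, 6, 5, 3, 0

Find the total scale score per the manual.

Convert to 1–7: 3, 7, 1, 7, 7, 7, 3, 7, 6, 4, 1
Reverse-coded (on a 1–7 scale, reversed = 8 − raw):
  item 1: 8 − 3 = 5
  item 2: 8 − 7 = 1
  item 4: 8 − 7 = 1
  item 10: 8 − 4 = 4
  item 11: 8 − 1 = 7
Scored: 5, 1, 1, 1, 7, 7, 3, 7, 6, 4, 7
Total = 49

49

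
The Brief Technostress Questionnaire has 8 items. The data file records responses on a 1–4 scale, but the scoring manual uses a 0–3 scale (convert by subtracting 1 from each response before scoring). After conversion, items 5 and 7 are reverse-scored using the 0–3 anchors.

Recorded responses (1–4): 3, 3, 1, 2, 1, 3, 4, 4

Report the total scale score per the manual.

Convert to 0–3: 2, 2, 0, 1, 0, 2, 3, 3
Reverse-coded (on a 0–3 scale, reversed = 3 − raw):
  item 5: 3 − 0 = 3
  item 7: 3 − 3 = 0
Scored: 2, 2, 0, 1, 3, 2, 0, 3
Total = 13

13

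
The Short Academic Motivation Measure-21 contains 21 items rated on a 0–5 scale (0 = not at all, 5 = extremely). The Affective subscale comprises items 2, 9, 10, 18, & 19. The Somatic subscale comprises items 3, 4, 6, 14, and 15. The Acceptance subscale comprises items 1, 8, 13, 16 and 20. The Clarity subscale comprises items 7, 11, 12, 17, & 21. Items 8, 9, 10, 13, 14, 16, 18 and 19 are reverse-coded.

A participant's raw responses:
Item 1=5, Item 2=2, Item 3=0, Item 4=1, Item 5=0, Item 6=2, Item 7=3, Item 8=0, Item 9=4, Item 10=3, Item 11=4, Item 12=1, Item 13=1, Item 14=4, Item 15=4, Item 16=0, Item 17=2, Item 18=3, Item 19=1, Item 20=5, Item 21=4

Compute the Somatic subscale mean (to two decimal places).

1.60

Somatic items: 3, 4, 6, 14, 15.
Of these, item 14 is reverse-coded; reversed = (0+5) − raw = 5 − raw.
  item 3: 0
  item 4: 1
  item 6: 2
  item 14: 5 − 4 = 1
  item 15: 4
Sum = 0 + 1 + 2 + 1 + 4 = 8
Mean = 8 / 5 = 1.60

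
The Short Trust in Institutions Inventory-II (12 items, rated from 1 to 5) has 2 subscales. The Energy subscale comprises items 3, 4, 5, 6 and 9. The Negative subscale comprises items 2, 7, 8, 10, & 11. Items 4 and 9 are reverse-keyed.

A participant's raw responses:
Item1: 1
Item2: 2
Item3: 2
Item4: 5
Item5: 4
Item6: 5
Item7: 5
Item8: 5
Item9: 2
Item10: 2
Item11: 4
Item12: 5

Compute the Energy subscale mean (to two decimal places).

3.20

Energy items: 3, 4, 5, 6, 9.
Of these, items 4 and 9 are reverse-keyed; reverse-coded value = 6 − response.
  item 3: 2
  item 4: 6 − 5 = 1
  item 5: 4
  item 6: 5
  item 9: 6 − 2 = 4
Sum = 2 + 1 + 4 + 5 + 4 = 16
Mean = 16 / 5 = 3.20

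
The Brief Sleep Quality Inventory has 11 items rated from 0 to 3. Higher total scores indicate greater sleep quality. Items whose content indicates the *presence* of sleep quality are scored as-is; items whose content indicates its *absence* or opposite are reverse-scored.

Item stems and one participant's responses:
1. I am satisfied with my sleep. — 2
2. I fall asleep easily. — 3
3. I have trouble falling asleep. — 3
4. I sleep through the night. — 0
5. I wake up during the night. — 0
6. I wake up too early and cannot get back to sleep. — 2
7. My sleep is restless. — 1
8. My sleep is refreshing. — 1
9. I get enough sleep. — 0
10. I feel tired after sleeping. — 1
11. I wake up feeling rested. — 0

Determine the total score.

Items 3, 5, 6, 7, 10 describe the absence/opposite of sleep quality → reverse-score.
reverse-coded value = 3 − response.
  item 1: 2
  item 2: 3
  item 3: 3 − 3 = 0
  item 4: 0
  item 5: 3 − 0 = 3
  item 6: 3 − 2 = 1
  item 7: 3 − 1 = 2
  item 8: 1
  item 9: 0
  item 10: 3 − 1 = 2
  item 11: 0
Total = 2 + 3 + 0 + 0 + 3 + 1 + 2 + 1 + 0 + 2 + 0 = 14

14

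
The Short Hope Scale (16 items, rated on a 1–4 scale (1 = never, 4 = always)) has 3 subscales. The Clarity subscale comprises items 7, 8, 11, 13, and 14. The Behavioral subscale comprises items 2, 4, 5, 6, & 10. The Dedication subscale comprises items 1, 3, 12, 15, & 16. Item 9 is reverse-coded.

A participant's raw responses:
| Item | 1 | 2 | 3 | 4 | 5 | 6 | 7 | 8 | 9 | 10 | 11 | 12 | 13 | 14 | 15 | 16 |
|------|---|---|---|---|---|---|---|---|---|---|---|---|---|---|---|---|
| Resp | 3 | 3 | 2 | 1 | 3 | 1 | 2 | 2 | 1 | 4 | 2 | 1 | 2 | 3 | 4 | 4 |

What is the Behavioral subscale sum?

12

Behavioral items: 2, 4, 5, 6, 10.
  item 2: 3
  item 4: 1
  item 5: 3
  item 6: 1
  item 10: 4
Sum = 3 + 1 + 3 + 1 + 4 = 12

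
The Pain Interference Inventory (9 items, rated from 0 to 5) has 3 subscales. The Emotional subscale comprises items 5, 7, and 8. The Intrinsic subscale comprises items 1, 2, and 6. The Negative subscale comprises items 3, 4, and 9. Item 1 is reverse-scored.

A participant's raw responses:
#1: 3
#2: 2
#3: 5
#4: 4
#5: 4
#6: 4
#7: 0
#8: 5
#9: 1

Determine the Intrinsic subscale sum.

8

Intrinsic items: 1, 2, 6.
Of these, item 1 is reverse-scored; on a 0–5 scale, reversed = 5 − raw.
  item 1: 5 − 3 = 2
  item 2: 2
  item 6: 4
Sum = 2 + 2 + 4 = 8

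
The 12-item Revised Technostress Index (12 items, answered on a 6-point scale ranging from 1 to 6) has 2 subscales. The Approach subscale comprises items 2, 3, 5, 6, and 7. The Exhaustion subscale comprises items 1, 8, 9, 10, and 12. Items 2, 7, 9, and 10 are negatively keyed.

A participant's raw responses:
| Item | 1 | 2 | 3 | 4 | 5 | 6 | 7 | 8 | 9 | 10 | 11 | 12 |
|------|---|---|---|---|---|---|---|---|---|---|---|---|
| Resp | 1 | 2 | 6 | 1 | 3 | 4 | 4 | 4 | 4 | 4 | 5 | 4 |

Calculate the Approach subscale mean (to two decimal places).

4.20

Approach items: 2, 3, 5, 6, 7.
Of these, items 2 & 7 are negatively keyed; on a 1–6 scale, reversed = 7 − raw.
  item 2: 7 − 2 = 5
  item 3: 6
  item 5: 3
  item 6: 4
  item 7: 7 − 4 = 3
Sum = 5 + 6 + 3 + 4 + 3 = 21
Mean = 21 / 5 = 4.20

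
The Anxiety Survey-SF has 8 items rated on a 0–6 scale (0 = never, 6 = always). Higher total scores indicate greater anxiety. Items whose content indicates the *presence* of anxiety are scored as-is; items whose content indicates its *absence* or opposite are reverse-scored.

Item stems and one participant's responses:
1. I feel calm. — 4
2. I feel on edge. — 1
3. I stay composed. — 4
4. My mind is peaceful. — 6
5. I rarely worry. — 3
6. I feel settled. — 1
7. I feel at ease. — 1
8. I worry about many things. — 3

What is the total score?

21

Items 1, 3, 4, 5, 6, 7 describe the absence/opposite of anxiety → reverse-score.
reversed = (0+6) − raw = 6 − raw.
  item 1: 6 − 4 = 2
  item 2: 1
  item 3: 6 − 4 = 2
  item 4: 6 − 6 = 0
  item 5: 6 − 3 = 3
  item 6: 6 − 1 = 5
  item 7: 6 − 1 = 5
  item 8: 3
Total = 2 + 1 + 2 + 0 + 3 + 5 + 5 + 3 = 21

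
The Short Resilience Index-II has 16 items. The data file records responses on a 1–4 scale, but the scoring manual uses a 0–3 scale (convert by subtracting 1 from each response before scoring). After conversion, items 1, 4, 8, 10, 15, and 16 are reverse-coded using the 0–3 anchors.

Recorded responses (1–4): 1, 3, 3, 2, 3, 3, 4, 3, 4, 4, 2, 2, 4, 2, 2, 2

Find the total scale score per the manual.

Convert to 0–3: 0, 2, 2, 1, 2, 2, 3, 2, 3, 3, 1, 1, 3, 1, 1, 1
Reverse-coded (reverse-coded value = 3 − response):
  item 1: 3 − 0 = 3
  item 4: 3 − 1 = 2
  item 8: 3 − 2 = 1
  item 10: 3 − 3 = 0
  item 15: 3 − 1 = 2
  item 16: 3 − 1 = 2
Scored: 3, 2, 2, 2, 2, 2, 3, 1, 3, 0, 1, 1, 3, 1, 2, 2
Total = 30

30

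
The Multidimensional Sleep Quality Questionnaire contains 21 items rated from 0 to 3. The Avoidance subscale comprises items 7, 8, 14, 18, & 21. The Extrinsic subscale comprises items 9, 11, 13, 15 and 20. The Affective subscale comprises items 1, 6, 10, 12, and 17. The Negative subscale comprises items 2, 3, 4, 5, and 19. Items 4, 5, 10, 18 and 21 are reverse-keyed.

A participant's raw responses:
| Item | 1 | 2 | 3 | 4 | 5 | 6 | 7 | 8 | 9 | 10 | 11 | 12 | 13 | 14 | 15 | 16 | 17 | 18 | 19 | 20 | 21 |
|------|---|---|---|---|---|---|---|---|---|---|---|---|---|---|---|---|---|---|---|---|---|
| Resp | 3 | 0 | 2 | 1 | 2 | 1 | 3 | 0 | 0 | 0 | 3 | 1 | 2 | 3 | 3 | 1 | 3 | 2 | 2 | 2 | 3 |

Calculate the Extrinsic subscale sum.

10

Extrinsic items: 9, 11, 13, 15, 20.
  item 9: 0
  item 11: 3
  item 13: 2
  item 15: 3
  item 20: 2
Sum = 0 + 3 + 2 + 3 + 2 = 10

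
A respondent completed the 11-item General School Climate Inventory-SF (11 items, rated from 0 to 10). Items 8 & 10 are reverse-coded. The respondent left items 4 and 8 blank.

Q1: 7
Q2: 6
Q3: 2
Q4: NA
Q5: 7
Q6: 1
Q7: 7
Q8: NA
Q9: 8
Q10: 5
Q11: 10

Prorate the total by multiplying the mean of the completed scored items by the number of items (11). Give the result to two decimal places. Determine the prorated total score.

Reverse-coded (on a 0–10 scale, reversed = 10 − raw):
  item 10: 10 − 5 = 5
Completed scored items (9 of 11): 7, 6, 2, 7, 1, 7, 8, 5, 10; sum = 53.
Person mean = 53 / 9 ≈ 5.8889
Prorated total = (53 / 9) × 11 = 64.78 (to 2 dp)

64.78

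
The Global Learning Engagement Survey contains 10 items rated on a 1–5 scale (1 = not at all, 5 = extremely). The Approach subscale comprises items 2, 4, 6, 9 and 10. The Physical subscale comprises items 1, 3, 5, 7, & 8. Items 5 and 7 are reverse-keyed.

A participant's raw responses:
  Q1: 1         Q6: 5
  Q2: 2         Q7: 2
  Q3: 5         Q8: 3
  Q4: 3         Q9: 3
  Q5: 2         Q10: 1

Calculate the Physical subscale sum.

17

Physical items: 1, 3, 5, 7, 8.
Of these, items 5 and 7 are reverse-keyed; reversed = (1+5) − raw = 6 − raw.
  item 1: 1
  item 3: 5
  item 5: 6 − 2 = 4
  item 7: 6 − 2 = 4
  item 8: 3
Sum = 1 + 5 + 4 + 4 + 3 = 17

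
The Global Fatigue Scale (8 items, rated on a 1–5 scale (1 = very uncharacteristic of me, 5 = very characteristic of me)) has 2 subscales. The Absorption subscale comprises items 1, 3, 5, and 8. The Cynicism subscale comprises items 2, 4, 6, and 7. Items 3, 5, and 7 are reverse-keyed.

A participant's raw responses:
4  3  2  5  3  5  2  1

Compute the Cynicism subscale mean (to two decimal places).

4.25

Cynicism items: 2, 4, 6, 7.
Of these, item 7 is reverse-keyed; reverse-coded value = 6 − response.
  item 2: 3
  item 4: 5
  item 6: 5
  item 7: 6 − 2 = 4
Sum = 3 + 5 + 5 + 4 = 17
Mean = 17 / 4 = 4.25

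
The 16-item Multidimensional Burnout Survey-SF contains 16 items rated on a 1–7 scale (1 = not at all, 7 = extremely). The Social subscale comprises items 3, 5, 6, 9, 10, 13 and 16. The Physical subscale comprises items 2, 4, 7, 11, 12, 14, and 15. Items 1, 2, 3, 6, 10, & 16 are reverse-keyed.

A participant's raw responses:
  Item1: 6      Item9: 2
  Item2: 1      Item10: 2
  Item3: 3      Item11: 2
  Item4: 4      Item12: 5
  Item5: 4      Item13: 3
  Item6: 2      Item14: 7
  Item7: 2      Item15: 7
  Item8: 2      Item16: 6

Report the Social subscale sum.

28

Social items: 3, 5, 6, 9, 10, 13, 16.
Of these, items 3, 6, 10 and 16 are reverse-keyed; reverse-coded value = 8 − response.
  item 3: 8 − 3 = 5
  item 5: 4
  item 6: 8 − 2 = 6
  item 9: 2
  item 10: 8 − 2 = 6
  item 13: 3
  item 16: 8 − 6 = 2
Sum = 5 + 4 + 6 + 2 + 6 + 3 + 2 = 28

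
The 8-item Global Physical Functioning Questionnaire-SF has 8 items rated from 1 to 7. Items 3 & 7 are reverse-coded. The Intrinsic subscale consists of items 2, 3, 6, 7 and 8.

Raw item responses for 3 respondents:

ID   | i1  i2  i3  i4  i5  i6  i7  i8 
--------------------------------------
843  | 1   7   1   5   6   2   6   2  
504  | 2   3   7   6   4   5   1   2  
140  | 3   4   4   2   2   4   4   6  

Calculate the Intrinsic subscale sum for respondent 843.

20

Respondent 843 raw: 1, 7, 1, 5, 6, 2, 6, 2.
Intrinsic items: 2, 3, 6, 7, 8.
Reverse-coded (on a 1–7 scale, reversed = 8 − raw):
  item 2: 7
  item 3: 8 − 1 = 7
  item 6: 2
  item 7: 8 − 6 = 2
  item 8: 2
Sum = 7 + 7 + 2 + 2 + 2 = 20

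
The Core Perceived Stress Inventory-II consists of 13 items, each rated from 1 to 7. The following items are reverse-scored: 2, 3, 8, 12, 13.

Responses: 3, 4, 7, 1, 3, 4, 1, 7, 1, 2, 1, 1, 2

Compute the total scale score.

35

Reverse-scored items use 8 − raw:
  item 2: 8 − 4 = 4
  item 3: 8 − 7 = 1
  item 8: 8 − 7 = 1
  item 12: 8 − 1 = 7
  item 13: 8 − 2 = 6
Scored items: 3, 4, 1, 1, 3, 4, 1, 1, 1, 2, 1, 7, 6
Total = 3 + 4 + 1 + 1 + 3 + 4 + 1 + 1 + 1 + 2 + 1 + 7 + 6 = 35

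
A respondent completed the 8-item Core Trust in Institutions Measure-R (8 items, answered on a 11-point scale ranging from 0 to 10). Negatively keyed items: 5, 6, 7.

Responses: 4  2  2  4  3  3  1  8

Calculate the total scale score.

43

Reversing items 5, 6, & 7 with 10 − raw:
Total = 4 + 2 + 2 + 4 + (10−3) + (10−3) + (10−1) + 8
      = 4 + 2 + 2 + 4 + 7 + 7 + 9 + 8 = 43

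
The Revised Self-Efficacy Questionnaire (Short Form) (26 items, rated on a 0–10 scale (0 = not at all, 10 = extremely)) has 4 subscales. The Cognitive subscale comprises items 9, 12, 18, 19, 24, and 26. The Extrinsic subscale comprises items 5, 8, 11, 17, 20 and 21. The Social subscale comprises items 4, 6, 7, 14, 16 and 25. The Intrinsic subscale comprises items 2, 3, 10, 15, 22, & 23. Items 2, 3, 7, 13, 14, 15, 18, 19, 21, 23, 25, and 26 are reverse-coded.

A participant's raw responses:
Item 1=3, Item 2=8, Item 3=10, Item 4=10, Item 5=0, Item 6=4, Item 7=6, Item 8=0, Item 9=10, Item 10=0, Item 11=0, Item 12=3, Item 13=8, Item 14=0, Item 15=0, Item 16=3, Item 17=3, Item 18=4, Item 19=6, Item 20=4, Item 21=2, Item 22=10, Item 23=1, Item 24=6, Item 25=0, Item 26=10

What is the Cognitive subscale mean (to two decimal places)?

4.83

Cognitive items: 9, 12, 18, 19, 24, 26.
Of these, items 18, 19 and 26 are reverse-coded; reverse-coded value = 10 − response.
  item 9: 10
  item 12: 3
  item 18: 10 − 4 = 6
  item 19: 10 − 6 = 4
  item 24: 6
  item 26: 10 − 10 = 0
Sum = 10 + 3 + 6 + 4 + 6 + 0 = 29
Mean = 29 / 6 = 4.83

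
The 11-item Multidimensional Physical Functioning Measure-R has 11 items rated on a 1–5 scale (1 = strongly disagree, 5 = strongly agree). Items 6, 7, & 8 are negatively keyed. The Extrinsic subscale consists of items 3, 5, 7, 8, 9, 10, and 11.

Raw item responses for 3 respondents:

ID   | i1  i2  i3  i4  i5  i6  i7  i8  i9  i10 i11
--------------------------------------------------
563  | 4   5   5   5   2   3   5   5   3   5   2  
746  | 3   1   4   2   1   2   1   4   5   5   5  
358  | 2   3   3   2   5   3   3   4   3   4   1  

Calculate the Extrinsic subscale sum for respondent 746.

27

Respondent 746 raw: 3, 1, 4, 2, 1, 2, 1, 4, 5, 5, 5.
Extrinsic items: 3, 5, 7, 8, 9, 10, 11.
Reverse-coded (on a 1–5 scale, reversed = 6 − raw):
  item 3: 4
  item 5: 1
  item 7: 6 − 1 = 5
  item 8: 6 − 4 = 2
  item 9: 5
  item 10: 5
  item 11: 5
Sum = 4 + 1 + 5 + 2 + 5 + 5 + 5 = 27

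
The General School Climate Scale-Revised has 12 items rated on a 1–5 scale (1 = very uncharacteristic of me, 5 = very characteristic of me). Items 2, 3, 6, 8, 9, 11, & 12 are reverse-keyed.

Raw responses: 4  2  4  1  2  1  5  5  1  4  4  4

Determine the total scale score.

Apply reverse scoring (reversed = (1+5) − raw = 6 − raw):
  item 2: 6 − 2 = 4
  item 3: 6 − 4 = 2
  item 6: 6 − 1 = 5
  item 8: 6 − 5 = 1
  item 9: 6 − 1 = 5
  item 11: 6 − 4 = 2
  item 12: 6 − 4 = 2
After reverse-coding: 4, 4, 2, 1, 2, 5, 5, 1, 5, 4, 2, 2
Total = 4 + 4 + 2 + 1 + 2 + 5 + 5 + 1 + 5 + 4 + 2 + 2 = 37

37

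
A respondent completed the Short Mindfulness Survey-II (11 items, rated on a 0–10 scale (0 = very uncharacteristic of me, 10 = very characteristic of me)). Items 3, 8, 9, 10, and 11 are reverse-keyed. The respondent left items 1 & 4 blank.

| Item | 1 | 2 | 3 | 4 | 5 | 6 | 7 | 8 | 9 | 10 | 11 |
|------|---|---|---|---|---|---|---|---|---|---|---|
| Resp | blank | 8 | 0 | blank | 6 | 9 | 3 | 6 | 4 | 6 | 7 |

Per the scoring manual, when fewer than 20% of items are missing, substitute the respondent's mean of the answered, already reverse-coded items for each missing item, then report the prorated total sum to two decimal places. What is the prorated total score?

Reverse-coded (reverse-coded value = 10 − response):
  item 3: 10 − 0 = 10
  item 8: 10 − 6 = 4
  item 9: 10 − 4 = 6
  item 10: 10 − 6 = 4
  item 11: 10 − 7 = 3
Completed scored items (9 of 11): 8, 10, 6, 9, 3, 4, 6, 4, 3; sum = 53.
Person mean = 53 / 9 ≈ 5.8889
Prorated total = (53 / 9) × 11 = 64.78 (to 2 dp)

64.78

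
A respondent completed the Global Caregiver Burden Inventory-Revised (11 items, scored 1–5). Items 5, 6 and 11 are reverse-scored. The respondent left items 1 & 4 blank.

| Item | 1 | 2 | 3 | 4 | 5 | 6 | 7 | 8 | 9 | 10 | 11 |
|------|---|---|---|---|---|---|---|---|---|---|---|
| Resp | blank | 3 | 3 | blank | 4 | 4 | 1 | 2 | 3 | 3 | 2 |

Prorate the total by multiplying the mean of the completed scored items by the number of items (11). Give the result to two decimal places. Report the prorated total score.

28.11

Reverse-coded (reverse-coded value = 6 − response):
  item 5: 6 − 4 = 2
  item 6: 6 − 4 = 2
  item 11: 6 − 2 = 4
Completed scored items (9 of 11): 3, 3, 2, 2, 1, 2, 3, 3, 4; sum = 23.
Person mean = 23 / 9 ≈ 2.5556
Prorated total = (23 / 9) × 11 = 28.11 (to 2 dp)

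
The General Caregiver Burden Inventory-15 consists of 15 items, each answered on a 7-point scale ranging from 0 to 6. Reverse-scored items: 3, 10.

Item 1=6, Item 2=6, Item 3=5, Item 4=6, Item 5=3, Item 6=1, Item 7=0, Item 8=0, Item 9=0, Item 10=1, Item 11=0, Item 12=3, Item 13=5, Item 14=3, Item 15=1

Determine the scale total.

Reverse-coded items (reversed = (0+6) − raw = 6 − raw):
  item 3: 6 − 5 = 1
  item 10: 6 − 1 = 5
Scored items: 6, 6, 1, 6, 3, 1, 0, 0, 0, 5, 0, 3, 5, 3, 1
Total = 6 + 6 + 1 + 6 + 3 + 1 + 0 + 0 + 0 + 5 + 0 + 3 + 5 + 3 + 1 = 40

40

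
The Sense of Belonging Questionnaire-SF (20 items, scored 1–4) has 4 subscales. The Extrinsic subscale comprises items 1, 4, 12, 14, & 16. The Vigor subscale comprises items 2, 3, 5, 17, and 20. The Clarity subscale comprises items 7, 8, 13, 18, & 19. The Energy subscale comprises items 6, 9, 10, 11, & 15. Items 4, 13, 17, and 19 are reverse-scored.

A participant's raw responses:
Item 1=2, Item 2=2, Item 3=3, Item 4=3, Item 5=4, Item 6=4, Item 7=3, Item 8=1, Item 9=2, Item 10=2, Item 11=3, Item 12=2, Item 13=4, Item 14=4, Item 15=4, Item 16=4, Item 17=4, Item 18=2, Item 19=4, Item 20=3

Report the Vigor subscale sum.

13

Vigor items: 2, 3, 5, 17, 20.
Of these, item 17 is reverse-scored; on a 1–4 scale, reversed = 5 − raw.
  item 2: 2
  item 3: 3
  item 5: 4
  item 17: 5 − 4 = 1
  item 20: 3
Sum = 2 + 3 + 4 + 1 + 3 = 13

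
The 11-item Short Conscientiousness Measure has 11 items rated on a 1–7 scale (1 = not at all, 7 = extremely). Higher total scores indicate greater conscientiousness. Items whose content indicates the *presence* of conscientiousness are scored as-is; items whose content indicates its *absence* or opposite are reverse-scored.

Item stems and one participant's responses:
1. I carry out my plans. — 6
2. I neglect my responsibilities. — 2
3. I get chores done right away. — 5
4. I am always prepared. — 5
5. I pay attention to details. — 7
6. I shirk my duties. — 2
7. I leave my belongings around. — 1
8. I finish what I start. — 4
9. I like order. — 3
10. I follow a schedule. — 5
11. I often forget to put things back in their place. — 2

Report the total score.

60

Items 2, 6, 7, 11 describe the absence/opposite of conscientiousness → reverse-score.
reverse-coded value = 8 − response.
  item 1: 6
  item 2: 8 − 2 = 6
  item 3: 5
  item 4: 5
  item 5: 7
  item 6: 8 − 2 = 6
  item 7: 8 − 1 = 7
  item 8: 4
  item 9: 3
  item 10: 5
  item 11: 8 − 2 = 6
Total = 6 + 6 + 5 + 5 + 7 + 6 + 7 + 4 + 3 + 5 + 6 = 60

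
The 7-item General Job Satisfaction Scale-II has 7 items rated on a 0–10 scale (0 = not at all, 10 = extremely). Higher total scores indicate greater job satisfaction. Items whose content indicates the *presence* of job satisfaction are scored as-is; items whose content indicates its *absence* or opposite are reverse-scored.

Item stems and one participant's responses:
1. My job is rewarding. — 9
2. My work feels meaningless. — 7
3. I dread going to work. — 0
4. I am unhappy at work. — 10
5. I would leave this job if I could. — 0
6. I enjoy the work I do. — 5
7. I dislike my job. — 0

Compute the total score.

Items 2, 3, 4, 5, 7 describe the absence/opposite of job satisfaction → reverse-score.
on a 0–10 scale, reversed = 10 − raw.
  item 1: 9
  item 2: 10 − 7 = 3
  item 3: 10 − 0 = 10
  item 4: 10 − 10 = 0
  item 5: 10 − 0 = 10
  item 6: 5
  item 7: 10 − 0 = 10
Total = 9 + 3 + 10 + 0 + 10 + 5 + 10 = 47

47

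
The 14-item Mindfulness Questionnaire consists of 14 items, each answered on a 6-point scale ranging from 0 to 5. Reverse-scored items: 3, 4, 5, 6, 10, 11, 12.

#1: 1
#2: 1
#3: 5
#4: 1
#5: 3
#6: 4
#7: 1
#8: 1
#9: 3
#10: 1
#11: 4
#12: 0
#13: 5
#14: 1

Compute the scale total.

Reversing items 3, 4, 5, 6, 10, 11, and 12 with 5 − raw:
Total = 1 + 1 + (5−5) + (5−1) + (5−3) + (5−4) + 1 + 1 + 3 + (5−1) + (5−4) + (5−0) + 5 + 1
      = 1 + 1 + 0 + 4 + 2 + 1 + 1 + 1 + 3 + 4 + 1 + 5 + 5 + 1 = 30

30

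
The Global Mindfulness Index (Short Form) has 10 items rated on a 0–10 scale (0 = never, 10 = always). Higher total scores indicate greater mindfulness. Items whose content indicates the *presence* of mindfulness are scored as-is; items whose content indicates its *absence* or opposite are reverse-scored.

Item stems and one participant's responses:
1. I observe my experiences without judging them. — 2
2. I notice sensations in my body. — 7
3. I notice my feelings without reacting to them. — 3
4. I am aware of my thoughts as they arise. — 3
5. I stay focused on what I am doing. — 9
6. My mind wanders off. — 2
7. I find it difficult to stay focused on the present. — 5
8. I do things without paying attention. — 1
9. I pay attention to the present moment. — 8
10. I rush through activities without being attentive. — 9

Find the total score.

Items 6, 7, 8, 10 describe the absence/opposite of mindfulness → reverse-score.
on a 0–10 scale, reversed = 10 − raw.
  item 1: 2
  item 2: 7
  item 3: 3
  item 4: 3
  item 5: 9
  item 6: 10 − 2 = 8
  item 7: 10 − 5 = 5
  item 8: 10 − 1 = 9
  item 9: 8
  item 10: 10 − 9 = 1
Total = 2 + 7 + 3 + 3 + 9 + 8 + 5 + 9 + 8 + 1 = 55

55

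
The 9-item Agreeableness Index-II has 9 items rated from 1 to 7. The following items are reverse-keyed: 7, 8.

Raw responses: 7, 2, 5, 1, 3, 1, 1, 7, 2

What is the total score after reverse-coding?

29

Reversing items 7 & 8 with 8 − raw:
Total = 7 + 2 + 5 + 1 + 3 + 1 + (8−1) + (8−7) + 2
      = 7 + 2 + 5 + 1 + 3 + 1 + 7 + 1 + 2 = 29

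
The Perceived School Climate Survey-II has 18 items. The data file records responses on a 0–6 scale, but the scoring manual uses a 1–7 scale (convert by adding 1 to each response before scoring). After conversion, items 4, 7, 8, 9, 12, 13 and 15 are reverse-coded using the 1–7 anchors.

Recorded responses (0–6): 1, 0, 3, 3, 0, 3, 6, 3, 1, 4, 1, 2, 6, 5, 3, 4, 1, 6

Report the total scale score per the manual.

Convert to 1–7: 2, 1, 4, 4, 1, 4, 7, 4, 2, 5, 2, 3, 7, 6, 4, 5, 2, 7
Reverse-coded (reversed = (1+7) − raw = 8 − raw):
  item 4: 8 − 4 = 4
  item 7: 8 − 7 = 1
  item 8: 8 − 4 = 4
  item 9: 8 − 2 = 6
  item 12: 8 − 3 = 5
  item 13: 8 − 7 = 1
  item 15: 8 − 4 = 4
Scored: 2, 1, 4, 4, 1, 4, 1, 4, 6, 5, 2, 5, 1, 6, 4, 5, 2, 7
Total = 64

64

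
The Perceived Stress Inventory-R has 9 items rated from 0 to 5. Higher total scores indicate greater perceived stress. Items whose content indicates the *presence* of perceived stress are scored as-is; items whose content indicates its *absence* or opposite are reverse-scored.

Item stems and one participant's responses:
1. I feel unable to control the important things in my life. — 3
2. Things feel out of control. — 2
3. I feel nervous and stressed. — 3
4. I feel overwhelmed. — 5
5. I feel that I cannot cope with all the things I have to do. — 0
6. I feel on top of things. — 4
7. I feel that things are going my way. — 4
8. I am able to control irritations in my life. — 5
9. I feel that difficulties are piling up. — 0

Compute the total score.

Items 6, 7, 8 describe the absence/opposite of perceived stress → reverse-score.
reverse-coded value = 5 − response.
  item 1: 3
  item 2: 2
  item 3: 3
  item 4: 5
  item 5: 0
  item 6: 5 − 4 = 1
  item 7: 5 − 4 = 1
  item 8: 5 − 5 = 0
  item 9: 0
Total = 3 + 2 + 3 + 5 + 0 + 1 + 1 + 0 + 0 = 15

15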